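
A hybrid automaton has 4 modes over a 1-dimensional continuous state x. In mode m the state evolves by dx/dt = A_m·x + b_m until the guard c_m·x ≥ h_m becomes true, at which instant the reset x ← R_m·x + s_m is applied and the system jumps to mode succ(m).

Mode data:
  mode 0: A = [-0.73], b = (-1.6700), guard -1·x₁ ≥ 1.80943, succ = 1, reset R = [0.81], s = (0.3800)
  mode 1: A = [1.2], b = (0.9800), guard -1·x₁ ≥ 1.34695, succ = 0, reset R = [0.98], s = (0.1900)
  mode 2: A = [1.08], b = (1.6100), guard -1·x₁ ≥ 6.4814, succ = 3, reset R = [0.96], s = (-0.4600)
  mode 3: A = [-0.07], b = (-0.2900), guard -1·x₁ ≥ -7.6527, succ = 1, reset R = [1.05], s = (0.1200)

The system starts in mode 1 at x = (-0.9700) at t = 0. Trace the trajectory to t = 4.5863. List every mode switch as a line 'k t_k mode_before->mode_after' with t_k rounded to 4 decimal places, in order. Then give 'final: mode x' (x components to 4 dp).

1 1.0340 1->0
2 2.2450 0->1
3 2.8107 1->0
4 4.0217 0->1
final: 1 -1.3463

Mode 1: guard c·x = 1.3470 hit at Δt = 1.0340 (t = 1.0340), x⁻ = (-1.3469) → reset → x⁺ = (-1.1300), jump to mode 0
Mode 0: guard c·x = 1.8094 hit at Δt = 1.2110 (t = 2.2450), x⁻ = (-1.8094) → reset → x⁺ = (-1.0856), jump to mode 1
Mode 1: guard c·x = 1.3470 hit at Δt = 0.5657 (t = 2.8107), x⁻ = (-1.3469) → reset → x⁺ = (-1.1300), jump to mode 0
Mode 0: guard c·x = 1.8094 hit at Δt = 1.2110 (t = 4.0217), x⁻ = (-1.8094) → reset → x⁺ = (-1.0856), jump to mode 1
Mode 1: flow for 0.5646 to horizon, guard not reached → x = (-1.3463)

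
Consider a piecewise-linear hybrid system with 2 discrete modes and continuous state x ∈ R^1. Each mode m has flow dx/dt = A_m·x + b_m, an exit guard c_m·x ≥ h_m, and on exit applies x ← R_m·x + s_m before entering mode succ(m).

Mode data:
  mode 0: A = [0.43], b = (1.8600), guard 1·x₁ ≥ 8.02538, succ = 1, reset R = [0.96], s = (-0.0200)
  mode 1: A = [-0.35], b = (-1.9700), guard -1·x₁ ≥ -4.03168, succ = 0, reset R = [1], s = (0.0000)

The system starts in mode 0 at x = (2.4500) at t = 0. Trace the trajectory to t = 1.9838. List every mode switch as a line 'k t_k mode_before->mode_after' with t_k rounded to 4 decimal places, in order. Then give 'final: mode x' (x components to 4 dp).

1 1.3963 0->1
final: 1 5.2100

Mode 0: guard c·x = 8.0254 hit at Δt = 1.3963 (t = 1.3963), x⁻ = (8.0254) → reset → x⁺ = (7.6844), jump to mode 1
Mode 1: flow for 0.5875 to horizon, guard not reached → x = (5.2100)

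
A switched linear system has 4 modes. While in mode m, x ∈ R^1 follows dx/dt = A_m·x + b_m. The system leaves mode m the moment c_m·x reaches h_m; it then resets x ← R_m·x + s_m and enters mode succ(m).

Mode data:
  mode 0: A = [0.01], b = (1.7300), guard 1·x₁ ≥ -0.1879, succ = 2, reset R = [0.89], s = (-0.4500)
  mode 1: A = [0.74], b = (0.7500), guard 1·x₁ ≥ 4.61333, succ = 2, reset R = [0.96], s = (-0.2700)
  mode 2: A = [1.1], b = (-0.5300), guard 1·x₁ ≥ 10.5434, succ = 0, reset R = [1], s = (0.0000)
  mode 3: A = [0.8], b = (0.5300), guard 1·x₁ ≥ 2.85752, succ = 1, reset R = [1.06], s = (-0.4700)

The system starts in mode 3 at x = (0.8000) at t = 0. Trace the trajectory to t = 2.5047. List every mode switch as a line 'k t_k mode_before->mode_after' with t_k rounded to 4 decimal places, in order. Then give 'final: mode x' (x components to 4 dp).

1 1.0979 3->1
2 1.7118 1->2
final: 2 9.2777

Mode 3: guard c·x = 2.8575 hit at Δt = 1.0979 (t = 1.0979), x⁻ = (2.8575) → reset → x⁺ = (2.5590), jump to mode 1
Mode 1: guard c·x = 4.6133 hit at Δt = 0.6139 (t = 1.7118), x⁻ = (4.6133) → reset → x⁺ = (4.1588), jump to mode 2
Mode 2: flow for 0.7929 to horizon, guard not reached → x = (9.2777)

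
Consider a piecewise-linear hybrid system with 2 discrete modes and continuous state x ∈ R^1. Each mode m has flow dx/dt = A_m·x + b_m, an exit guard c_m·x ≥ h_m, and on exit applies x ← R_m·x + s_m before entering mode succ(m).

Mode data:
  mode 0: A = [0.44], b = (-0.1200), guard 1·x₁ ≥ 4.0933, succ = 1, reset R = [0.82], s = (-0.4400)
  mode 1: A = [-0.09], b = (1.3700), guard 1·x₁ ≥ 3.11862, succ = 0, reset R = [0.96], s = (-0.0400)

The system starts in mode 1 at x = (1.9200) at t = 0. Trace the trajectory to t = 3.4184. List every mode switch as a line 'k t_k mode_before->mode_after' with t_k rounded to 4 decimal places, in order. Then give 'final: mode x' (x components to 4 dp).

Mode 1: guard c·x = 3.1186 hit at Δt = 1.0492 (t = 1.0492), x⁻ = (3.1186) → reset → x⁺ = (2.9539), jump to mode 0
Mode 0: guard c·x = 4.0933 hit at Δt = 0.8049 (t = 1.8541), x⁻ = (4.0933) → reset → x⁺ = (2.9165), jump to mode 1
Mode 1: guard c·x = 3.1186 hit at Δt = 0.1840 (t = 2.0381), x⁻ = (3.1186) → reset → x⁺ = (2.9539), jump to mode 0
Mode 0: guard c·x = 4.0933 hit at Δt = 0.8049 (t = 2.8430), x⁻ = (4.0933) → reset → x⁺ = (2.9165), jump to mode 1
Mode 1: guard c·x = 3.1186 hit at Δt = 0.1840 (t = 3.0270), x⁻ = (3.1186) → reset → x⁺ = (2.9539), jump to mode 0
Mode 0: flow for 0.3914 to horizon, guard not reached → x = (3.4577)

1 1.0492 1->0
2 1.8541 0->1
3 2.0381 1->0
4 2.8430 0->1
5 3.0270 1->0
final: 0 3.4577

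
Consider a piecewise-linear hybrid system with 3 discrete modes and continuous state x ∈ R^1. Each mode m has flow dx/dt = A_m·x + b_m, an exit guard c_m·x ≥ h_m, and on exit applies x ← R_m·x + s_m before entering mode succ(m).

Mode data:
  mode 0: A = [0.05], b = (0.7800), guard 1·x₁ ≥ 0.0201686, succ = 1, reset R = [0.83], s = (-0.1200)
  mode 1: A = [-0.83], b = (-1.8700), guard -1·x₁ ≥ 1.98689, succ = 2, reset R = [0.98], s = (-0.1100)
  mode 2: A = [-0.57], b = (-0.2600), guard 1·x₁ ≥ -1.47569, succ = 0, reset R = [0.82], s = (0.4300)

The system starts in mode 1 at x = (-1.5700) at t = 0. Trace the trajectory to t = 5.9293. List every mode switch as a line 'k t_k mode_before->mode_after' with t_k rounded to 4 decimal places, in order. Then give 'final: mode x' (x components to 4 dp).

Mode 1: guard c·x = 1.9869 hit at Δt = 1.1356 (t = 1.1356), x⁻ = (-1.9869) → reset → x⁺ = (-2.0572), jump to mode 2
Mode 2: guard c·x = -1.4757 hit at Δt = 0.7917 (t = 1.9273), x⁻ = (-1.4757) → reset → x⁺ = (-0.7801), jump to mode 0
Mode 0: guard c·x = 0.0202 hit at Δt = 1.0518 (t = 2.9791), x⁻ = (0.0202) → reset → x⁺ = (-0.1033), jump to mode 1
Mode 1: guard c·x = 1.9869 hit at Δt = 2.5171 (t = 5.4962), x⁻ = (-1.9869) → reset → x⁺ = (-2.0572), jump to mode 2
Mode 2: flow for 0.4331 to horizon, guard not reached → x = (-1.7069)

1 1.1356 1->2
2 1.9273 2->0
3 2.9791 0->1
4 5.4962 1->2
final: 2 -1.7069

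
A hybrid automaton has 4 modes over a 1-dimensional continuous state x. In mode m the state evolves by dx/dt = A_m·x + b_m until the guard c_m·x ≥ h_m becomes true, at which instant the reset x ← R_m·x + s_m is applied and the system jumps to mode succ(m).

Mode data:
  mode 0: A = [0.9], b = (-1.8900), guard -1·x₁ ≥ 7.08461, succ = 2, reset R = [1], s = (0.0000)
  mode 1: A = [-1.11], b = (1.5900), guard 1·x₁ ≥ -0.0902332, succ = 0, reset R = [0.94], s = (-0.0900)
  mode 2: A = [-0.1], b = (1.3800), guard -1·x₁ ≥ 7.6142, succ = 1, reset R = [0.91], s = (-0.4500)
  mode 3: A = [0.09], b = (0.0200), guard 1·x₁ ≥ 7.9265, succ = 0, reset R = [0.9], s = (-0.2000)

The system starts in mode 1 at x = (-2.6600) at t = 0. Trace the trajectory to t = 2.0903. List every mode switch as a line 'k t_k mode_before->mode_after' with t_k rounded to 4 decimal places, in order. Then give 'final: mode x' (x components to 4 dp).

1 0.8907 1->0
final: 0 -4.5962

Mode 1: guard c·x = -0.0902 hit at Δt = 0.8907 (t = 0.8907), x⁻ = (-0.0902) → reset → x⁺ = (-0.1748), jump to mode 0
Mode 0: flow for 1.1996 to horizon, guard not reached → x = (-4.5962)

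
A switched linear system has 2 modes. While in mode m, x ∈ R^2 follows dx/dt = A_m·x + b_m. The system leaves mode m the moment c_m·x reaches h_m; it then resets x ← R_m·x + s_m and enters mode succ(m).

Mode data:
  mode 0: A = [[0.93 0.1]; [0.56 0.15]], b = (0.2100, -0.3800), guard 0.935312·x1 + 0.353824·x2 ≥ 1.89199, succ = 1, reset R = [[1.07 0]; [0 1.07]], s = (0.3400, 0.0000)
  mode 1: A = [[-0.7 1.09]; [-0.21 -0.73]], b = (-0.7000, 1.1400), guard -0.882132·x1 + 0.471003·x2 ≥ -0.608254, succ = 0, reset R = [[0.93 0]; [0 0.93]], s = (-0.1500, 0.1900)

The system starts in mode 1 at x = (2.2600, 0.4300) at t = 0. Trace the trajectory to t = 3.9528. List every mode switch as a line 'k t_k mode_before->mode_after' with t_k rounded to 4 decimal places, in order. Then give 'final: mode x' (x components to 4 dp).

Mode 1: guard c·x = -0.6083 hit at Δt = 1.0051 (t = 1.0051), x⁻ = (1.1120, 0.7912) → reset → x⁺ = (0.8842, 0.9258), jump to mode 0
Mode 0: guard c·x = 1.8920 hit at Δt = 0.4908 (t = 1.4959), x⁻ = (1.5891, 1.1466) → reset → x⁺ = (2.0403, 1.2269), jump to mode 1
Mode 1: guard c·x = -0.6083 hit at Δt = 1.3029 (t = 2.7988), x⁻ = (1.3064, 1.1553) → reset → x⁺ = (1.0650, 1.2645), jump to mode 0
Mode 0: guard c·x = 1.8920 hit at Δt = 0.2785 (t = 3.0773), x⁻ = (1.4887, 1.4119) → reset → x⁺ = (1.9329, 1.5107), jump to mode 1
Mode 1: flow for 0.8755 to horizon, guard not reached → x = (1.5722, 1.2996)

1 1.0051 1->0
2 1.4959 0->1
3 2.7988 1->0
4 3.0773 0->1
final: 1 1.5722 1.2996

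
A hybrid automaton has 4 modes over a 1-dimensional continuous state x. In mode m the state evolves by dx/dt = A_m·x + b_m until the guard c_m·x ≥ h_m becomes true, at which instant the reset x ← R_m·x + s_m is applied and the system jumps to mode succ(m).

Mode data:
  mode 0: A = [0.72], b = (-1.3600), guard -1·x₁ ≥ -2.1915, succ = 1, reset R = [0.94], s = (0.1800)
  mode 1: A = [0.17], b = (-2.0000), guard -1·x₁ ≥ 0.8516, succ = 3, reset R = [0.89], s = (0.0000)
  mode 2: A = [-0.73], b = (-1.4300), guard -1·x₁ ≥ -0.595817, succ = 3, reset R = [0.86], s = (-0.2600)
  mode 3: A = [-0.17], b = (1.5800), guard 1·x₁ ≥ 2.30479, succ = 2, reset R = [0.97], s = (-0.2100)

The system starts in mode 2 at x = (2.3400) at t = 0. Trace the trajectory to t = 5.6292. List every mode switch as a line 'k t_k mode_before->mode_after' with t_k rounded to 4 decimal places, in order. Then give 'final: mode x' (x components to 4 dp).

1 0.7129 2->3
2 2.2274 3->2
3 2.8363 2->3
4 4.3508 3->2
5 4.9597 2->3
final: 3 1.2251

Mode 2: guard c·x = -0.5958 hit at Δt = 0.7129 (t = 0.7129), x⁻ = (0.5958) → reset → x⁺ = (0.2524), jump to mode 3
Mode 3: guard c·x = 2.3048 hit at Δt = 1.5145 (t = 2.2274), x⁻ = (2.3048) → reset → x⁺ = (2.0256), jump to mode 2
Mode 2: guard c·x = -0.5958 hit at Δt = 0.6089 (t = 2.8363), x⁻ = (0.5958) → reset → x⁺ = (0.2524), jump to mode 3
Mode 3: guard c·x = 2.3048 hit at Δt = 1.5145 (t = 4.3508), x⁻ = (2.3048) → reset → x⁺ = (2.0256), jump to mode 2
Mode 2: guard c·x = -0.5958 hit at Δt = 0.6089 (t = 4.9597), x⁻ = (0.5958) → reset → x⁺ = (0.2524), jump to mode 3
Mode 3: flow for 0.6695 to horizon, guard not reached → x = (1.2251)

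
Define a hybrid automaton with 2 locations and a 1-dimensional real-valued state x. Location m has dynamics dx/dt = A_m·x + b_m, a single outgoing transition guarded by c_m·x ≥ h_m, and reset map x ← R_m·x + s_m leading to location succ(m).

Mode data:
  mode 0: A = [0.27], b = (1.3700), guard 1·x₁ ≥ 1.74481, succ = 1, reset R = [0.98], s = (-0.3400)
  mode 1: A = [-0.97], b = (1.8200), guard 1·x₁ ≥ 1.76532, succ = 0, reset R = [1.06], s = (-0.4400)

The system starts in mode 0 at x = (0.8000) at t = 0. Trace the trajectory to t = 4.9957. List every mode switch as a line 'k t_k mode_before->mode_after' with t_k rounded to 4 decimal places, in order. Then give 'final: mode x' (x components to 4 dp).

Mode 0: guard c·x = 1.7448 hit at Δt = 0.5524 (t = 0.5524), x⁻ = (1.7448) → reset → x⁺ = (1.3699), jump to mode 1
Mode 1: guard c·x = 1.7653 hit at Δt = 1.5650 (t = 2.1174), x⁻ = (1.7653) → reset → x⁺ = (1.4312), jump to mode 0
Mode 0: guard c·x = 1.7448 hit at Δt = 0.1744 (t = 2.2917), x⁻ = (1.7448) → reset → x⁺ = (1.3699), jump to mode 1
Mode 1: guard c·x = 1.7653 hit at Δt = 1.5650 (t = 3.8567), x⁻ = (1.7653) → reset → x⁺ = (1.4312), jump to mode 0
Mode 0: guard c·x = 1.7448 hit at Δt = 0.1744 (t = 4.0311), x⁻ = (1.7448) → reset → x⁺ = (1.3699), jump to mode 1
Mode 1: flow for 0.9646 to horizon, guard not reached → x = (1.6776)

1 0.5524 0->1
2 2.1174 1->0
3 2.2917 0->1
4 3.8567 1->0
5 4.0311 0->1
final: 1 1.6776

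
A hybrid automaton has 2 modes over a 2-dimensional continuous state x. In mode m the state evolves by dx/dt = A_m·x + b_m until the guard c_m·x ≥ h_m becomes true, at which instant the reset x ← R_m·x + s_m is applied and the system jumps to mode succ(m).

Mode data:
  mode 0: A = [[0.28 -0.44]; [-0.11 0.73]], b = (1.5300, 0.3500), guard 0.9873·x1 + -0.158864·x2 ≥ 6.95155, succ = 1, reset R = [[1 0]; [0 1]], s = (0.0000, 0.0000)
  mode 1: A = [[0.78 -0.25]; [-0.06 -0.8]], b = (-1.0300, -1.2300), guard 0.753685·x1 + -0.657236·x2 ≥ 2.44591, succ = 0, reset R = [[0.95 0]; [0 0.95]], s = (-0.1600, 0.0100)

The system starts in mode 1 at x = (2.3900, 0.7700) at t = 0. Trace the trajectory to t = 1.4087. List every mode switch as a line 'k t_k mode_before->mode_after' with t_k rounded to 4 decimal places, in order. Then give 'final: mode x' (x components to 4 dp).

Mode 1: guard c·x = 2.4459 hit at Δt = 0.6453 (t = 0.6453), x⁻ = (3.0341, -0.2421) → reset → x⁺ = (2.7224, -0.2200), jump to mode 0
Mode 0: flow for 0.7634 to horizon, guard not reached → x = (4.7853, -0.4330)

1 0.6453 1->0
final: 0 4.7853 -0.4330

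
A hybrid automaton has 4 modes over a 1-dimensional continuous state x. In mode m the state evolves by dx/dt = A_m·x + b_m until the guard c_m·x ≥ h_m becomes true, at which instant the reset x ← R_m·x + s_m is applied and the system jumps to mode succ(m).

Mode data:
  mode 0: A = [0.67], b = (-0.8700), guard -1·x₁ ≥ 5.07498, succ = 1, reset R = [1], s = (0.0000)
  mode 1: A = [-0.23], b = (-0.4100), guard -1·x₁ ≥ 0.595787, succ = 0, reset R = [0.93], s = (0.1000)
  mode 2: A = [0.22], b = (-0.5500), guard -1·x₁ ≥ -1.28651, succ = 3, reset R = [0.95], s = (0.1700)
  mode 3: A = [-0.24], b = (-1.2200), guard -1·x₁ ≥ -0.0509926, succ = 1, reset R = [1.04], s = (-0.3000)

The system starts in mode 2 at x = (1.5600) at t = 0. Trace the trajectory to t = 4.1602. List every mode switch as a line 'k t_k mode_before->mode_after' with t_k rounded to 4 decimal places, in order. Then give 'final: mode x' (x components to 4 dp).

1 1.1608 2->3
2 2.1278 3->1
3 3.2481 1->0
final: 0 -1.9306

Mode 2: guard c·x = -1.2865 hit at Δt = 1.1608 (t = 1.1608), x⁻ = (1.2865) → reset → x⁺ = (1.3922), jump to mode 3
Mode 3: guard c·x = -0.0510 hit at Δt = 0.9670 (t = 2.1278), x⁻ = (0.0510) → reset → x⁺ = (-0.2470), jump to mode 1
Mode 1: guard c·x = 0.5958 hit at Δt = 1.1203 (t = 3.2481), x⁻ = (-0.5958) → reset → x⁺ = (-0.4541), jump to mode 0
Mode 0: flow for 0.9121 to horizon, guard not reached → x = (-1.9306)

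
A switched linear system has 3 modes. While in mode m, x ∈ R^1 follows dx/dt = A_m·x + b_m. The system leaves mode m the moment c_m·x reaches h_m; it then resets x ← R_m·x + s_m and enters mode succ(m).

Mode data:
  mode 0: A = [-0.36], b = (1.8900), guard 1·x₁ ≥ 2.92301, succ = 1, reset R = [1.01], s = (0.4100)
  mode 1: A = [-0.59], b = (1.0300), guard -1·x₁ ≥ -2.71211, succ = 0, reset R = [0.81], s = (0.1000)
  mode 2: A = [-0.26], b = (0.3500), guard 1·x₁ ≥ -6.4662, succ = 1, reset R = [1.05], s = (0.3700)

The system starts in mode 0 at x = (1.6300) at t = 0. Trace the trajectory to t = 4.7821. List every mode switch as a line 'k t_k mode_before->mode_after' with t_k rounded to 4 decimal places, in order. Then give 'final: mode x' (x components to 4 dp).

Mode 0: guard c·x = 2.9230 hit at Δt = 1.2275 (t = 1.2275), x⁻ = (2.9230) → reset → x⁺ = (3.3622), jump to mode 1
Mode 1: guard c·x = -2.7121 hit at Δt = 0.8720 (t = 2.0995), x⁻ = (2.7121) → reset → x⁺ = (2.2968), jump to mode 0
Mode 0: guard c·x = 2.9230 hit at Δt = 0.6620 (t = 2.7615), x⁻ = (2.9230) → reset → x⁺ = (3.3622), jump to mode 1
Mode 1: guard c·x = -2.7121 hit at Δt = 0.8720 (t = 3.6335), x⁻ = (2.7121) → reset → x⁺ = (2.2968), jump to mode 0
Mode 0: guard c·x = 2.9230 hit at Δt = 0.6620 (t = 4.2954), x⁻ = (2.9230) → reset → x⁺ = (3.3622), jump to mode 1
Mode 1: flow for 0.4867 to horizon, guard not reached → x = (2.9588)

1 1.2275 0->1
2 2.0995 1->0
3 2.7615 0->1
4 3.6335 1->0
5 4.2954 0->1
final: 1 2.9588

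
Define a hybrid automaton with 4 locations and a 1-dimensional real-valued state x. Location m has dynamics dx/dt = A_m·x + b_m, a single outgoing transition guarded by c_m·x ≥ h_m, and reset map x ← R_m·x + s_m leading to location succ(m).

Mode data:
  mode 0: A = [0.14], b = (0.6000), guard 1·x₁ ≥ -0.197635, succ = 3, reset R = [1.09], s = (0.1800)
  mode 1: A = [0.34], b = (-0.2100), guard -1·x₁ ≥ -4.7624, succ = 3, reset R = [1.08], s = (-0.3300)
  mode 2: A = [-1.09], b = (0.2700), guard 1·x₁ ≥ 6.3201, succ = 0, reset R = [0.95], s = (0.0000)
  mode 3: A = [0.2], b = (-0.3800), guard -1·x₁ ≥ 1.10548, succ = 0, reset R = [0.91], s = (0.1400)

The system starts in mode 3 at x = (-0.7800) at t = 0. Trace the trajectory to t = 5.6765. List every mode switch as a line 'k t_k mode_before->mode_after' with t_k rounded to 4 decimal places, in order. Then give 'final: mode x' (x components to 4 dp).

1 0.5731 3->0
2 1.8482 0->3
3 4.0488 3->0
4 5.3239 0->3
final: 3 -0.1768

Mode 3: guard c·x = 1.1055 hit at Δt = 0.5731 (t = 0.5731), x⁻ = (-1.1055) → reset → x⁺ = (-0.8660), jump to mode 0
Mode 0: guard c·x = -0.1976 hit at Δt = 1.2751 (t = 1.8482), x⁻ = (-0.1976) → reset → x⁺ = (-0.0354), jump to mode 3
Mode 3: guard c·x = 1.1055 hit at Δt = 2.2006 (t = 4.0488), x⁻ = (-1.1055) → reset → x⁺ = (-0.8660), jump to mode 0
Mode 0: guard c·x = -0.1976 hit at Δt = 1.2751 (t = 5.3239), x⁻ = (-0.1976) → reset → x⁺ = (-0.0354), jump to mode 3
Mode 3: flow for 0.3526 to horizon, guard not reached → x = (-0.1768)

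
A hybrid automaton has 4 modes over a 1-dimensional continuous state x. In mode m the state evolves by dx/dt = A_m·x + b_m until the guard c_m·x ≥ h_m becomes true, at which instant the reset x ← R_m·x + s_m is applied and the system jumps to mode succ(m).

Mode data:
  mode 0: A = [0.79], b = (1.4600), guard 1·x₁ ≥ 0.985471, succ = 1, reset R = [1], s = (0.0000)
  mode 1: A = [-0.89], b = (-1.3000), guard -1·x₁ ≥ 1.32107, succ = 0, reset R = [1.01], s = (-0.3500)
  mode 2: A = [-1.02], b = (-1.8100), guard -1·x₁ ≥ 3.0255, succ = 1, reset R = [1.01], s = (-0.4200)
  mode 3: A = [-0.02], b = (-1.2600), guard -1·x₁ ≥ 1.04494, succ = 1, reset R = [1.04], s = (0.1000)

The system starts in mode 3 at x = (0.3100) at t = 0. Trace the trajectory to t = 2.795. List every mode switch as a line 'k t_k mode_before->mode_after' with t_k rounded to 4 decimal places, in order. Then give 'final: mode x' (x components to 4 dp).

Mode 3: guard c·x = 1.0449 hit at Δt = 1.0817 (t = 1.0817), x⁻ = (-1.0449) → reset → x⁺ = (-0.9867), jump to mode 1
Mode 1: guard c·x = 1.3211 hit at Δt = 1.3733 (t = 2.4550), x⁻ = (-1.3211) → reset → x⁺ = (-1.6843), jump to mode 0
Mode 0: flow for 0.3400 to horizon, guard not reached → x = (-1.6338)

1 1.0817 3->1
2 2.4550 1->0
final: 0 -1.6338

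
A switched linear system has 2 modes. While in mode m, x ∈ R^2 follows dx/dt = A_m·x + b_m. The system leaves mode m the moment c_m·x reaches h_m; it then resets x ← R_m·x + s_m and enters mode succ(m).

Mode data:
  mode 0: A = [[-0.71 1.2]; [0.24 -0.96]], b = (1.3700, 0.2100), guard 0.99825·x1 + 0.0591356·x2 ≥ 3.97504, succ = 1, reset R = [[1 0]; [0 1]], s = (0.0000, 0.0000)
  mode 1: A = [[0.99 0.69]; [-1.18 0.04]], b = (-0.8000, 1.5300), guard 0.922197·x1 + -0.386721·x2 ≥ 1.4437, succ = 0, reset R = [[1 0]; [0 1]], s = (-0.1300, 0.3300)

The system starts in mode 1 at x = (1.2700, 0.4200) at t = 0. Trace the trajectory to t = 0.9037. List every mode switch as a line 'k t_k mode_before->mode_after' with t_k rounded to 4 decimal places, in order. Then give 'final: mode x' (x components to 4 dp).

1 0.4664 1->0
final: 0 1.9660 0.6628

Mode 1: guard c·x = 1.4437 hit at Δt = 0.4664 (t = 0.4664), x⁻ = (1.7041, 0.3305) → reset → x⁺ = (1.5741, 0.6605), jump to mode 0
Mode 0: flow for 0.4373 to horizon, guard not reached → x = (1.9660, 0.6628)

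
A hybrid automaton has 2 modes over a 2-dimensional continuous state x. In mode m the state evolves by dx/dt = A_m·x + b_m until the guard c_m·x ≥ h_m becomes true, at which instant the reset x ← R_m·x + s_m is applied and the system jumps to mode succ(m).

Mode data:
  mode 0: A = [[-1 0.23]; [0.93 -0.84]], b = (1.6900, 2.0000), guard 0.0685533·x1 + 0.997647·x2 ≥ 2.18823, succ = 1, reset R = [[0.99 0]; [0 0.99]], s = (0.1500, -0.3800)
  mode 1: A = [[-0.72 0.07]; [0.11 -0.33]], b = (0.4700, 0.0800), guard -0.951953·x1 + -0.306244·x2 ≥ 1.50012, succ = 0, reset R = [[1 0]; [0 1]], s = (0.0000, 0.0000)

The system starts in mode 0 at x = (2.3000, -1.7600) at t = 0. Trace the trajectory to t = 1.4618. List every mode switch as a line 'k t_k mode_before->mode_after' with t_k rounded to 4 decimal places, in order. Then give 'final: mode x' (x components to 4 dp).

Mode 0: guard c·x = 2.1882 hit at Δt = 1.0792 (t = 1.0792), x⁻ = (2.0150, 2.0549) → reset → x⁺ = (2.1449, 1.6544), jump to mode 1
Mode 1: flow for 0.3826 to horizon, guard not reached → x = (1.8233, 1.5649)

1 1.0792 0->1
final: 1 1.8233 1.5649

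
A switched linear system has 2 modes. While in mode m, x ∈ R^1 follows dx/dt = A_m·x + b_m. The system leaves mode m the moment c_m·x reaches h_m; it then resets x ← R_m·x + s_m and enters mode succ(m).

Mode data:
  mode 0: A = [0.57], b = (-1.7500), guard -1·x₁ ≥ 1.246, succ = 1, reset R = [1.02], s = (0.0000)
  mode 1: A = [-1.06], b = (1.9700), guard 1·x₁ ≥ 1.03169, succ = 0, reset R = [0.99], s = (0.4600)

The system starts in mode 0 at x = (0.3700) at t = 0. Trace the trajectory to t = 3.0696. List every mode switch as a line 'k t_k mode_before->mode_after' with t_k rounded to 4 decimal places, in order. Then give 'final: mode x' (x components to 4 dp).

Mode 0: guard c·x = 1.2460 hit at Δt = 0.8229 (t = 0.8229), x⁻ = (-1.2460) → reset → x⁺ = (-1.2709), jump to mode 1
Mode 1: guard c·x = 1.0317 hit at Δt = 1.2557 (t = 2.0786), x⁻ = (1.0317) → reset → x⁺ = (1.4814), jump to mode 0
Mode 0: flow for 0.9910 to horizon, guard not reached → x = (0.2751)

1 0.8229 0->1
2 2.0786 1->0
final: 0 0.2751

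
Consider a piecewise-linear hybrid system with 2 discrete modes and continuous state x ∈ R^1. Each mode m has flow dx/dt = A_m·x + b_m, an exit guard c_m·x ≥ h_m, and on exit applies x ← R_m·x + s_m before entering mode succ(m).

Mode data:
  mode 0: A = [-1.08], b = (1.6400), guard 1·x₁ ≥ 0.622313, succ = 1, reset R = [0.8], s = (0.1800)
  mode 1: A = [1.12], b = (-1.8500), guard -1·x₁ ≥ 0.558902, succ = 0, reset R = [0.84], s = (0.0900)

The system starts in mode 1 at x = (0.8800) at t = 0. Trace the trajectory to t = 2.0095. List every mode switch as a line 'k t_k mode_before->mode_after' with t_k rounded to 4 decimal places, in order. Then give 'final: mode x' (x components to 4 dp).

1 0.9396 1->0
2 1.6344 0->1
final: 1 0.1693

Mode 1: guard c·x = 0.5589 hit at Δt = 0.9396 (t = 0.9396), x⁻ = (-0.5589) → reset → x⁺ = (-0.3795), jump to mode 0
Mode 0: guard c·x = 0.6223 hit at Δt = 0.6948 (t = 1.6344), x⁻ = (0.6223) → reset → x⁺ = (0.6779), jump to mode 1
Mode 1: flow for 0.3751 to horizon, guard not reached → x = (0.1693)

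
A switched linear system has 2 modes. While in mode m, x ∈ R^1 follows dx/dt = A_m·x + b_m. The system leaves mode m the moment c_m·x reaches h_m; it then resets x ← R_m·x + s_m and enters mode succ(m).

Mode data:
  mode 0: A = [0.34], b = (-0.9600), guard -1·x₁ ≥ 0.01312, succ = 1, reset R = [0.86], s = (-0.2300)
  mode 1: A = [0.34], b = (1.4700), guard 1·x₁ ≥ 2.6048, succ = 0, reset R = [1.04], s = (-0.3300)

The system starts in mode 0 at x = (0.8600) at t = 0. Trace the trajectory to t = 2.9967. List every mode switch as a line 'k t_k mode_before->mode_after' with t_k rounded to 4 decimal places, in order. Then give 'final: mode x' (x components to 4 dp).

Mode 0: guard c·x = 0.0131 hit at Δt = 1.0820 (t = 1.0820), x⁻ = (-0.0131) → reset → x⁺ = (-0.2413), jump to mode 1
Mode 1: guard c·x = 2.6048 hit at Δt = 1.5558 (t = 2.6378), x⁻ = (2.6048) → reset → x⁺ = (2.3790), jump to mode 0
Mode 0: flow for 0.3589 to horizon, guard not reached → x = (2.3213)

1 1.0820 0->1
2 2.6378 1->0
final: 0 2.3213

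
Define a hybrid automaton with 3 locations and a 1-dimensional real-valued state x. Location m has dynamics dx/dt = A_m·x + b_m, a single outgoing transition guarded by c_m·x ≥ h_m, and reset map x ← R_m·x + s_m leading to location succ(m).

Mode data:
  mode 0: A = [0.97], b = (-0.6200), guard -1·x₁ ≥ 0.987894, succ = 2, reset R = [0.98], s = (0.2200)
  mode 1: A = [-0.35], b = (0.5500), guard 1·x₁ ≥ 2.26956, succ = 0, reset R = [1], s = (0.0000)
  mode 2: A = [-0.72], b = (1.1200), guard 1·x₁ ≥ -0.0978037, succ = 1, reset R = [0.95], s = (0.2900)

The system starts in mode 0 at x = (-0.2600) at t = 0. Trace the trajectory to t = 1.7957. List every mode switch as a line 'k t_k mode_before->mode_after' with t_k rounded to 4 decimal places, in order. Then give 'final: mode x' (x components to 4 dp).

Mode 0: guard c·x = 0.9879 hit at Δt = 0.6114 (t = 0.6114), x⁻ = (-0.9879) → reset → x⁺ = (-0.7481), jump to mode 2
Mode 2: guard c·x = -0.0978 hit at Δt = 0.4607 (t = 1.0721), x⁻ = (-0.0978) → reset → x⁺ = (0.1971), jump to mode 1
Mode 1: flow for 0.7236 to horizon, guard not reached → x = (0.5046)

1 0.6114 0->2
2 1.0721 2->1
final: 1 0.5046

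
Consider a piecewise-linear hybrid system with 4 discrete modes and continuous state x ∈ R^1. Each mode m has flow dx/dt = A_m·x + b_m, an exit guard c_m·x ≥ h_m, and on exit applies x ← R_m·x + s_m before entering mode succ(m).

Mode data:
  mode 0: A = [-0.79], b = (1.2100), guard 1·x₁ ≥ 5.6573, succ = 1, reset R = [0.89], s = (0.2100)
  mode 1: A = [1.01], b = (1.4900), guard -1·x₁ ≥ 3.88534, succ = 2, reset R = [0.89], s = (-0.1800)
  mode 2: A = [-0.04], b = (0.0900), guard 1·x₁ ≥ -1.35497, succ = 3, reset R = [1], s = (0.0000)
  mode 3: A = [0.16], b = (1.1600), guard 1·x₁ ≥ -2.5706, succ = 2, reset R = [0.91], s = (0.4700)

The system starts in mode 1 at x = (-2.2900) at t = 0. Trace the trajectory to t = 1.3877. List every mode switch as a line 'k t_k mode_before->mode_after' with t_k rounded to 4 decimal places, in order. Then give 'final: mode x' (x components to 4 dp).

1 1.0738 1->2
final: 2 -3.5645

Mode 1: guard c·x = 3.8853 hit at Δt = 1.0738 (t = 1.0738), x⁻ = (-3.8853) → reset → x⁺ = (-3.6380), jump to mode 2
Mode 2: flow for 0.3139 to horizon, guard not reached → x = (-3.5645)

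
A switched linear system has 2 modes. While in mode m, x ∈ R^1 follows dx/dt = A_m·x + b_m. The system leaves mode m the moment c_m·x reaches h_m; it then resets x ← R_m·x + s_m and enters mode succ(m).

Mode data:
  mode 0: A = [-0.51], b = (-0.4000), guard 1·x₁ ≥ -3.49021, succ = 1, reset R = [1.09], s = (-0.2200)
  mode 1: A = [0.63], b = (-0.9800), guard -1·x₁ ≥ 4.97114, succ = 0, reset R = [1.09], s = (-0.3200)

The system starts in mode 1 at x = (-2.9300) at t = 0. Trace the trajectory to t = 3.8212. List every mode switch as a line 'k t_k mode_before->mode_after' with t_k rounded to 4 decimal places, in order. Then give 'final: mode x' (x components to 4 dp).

Mode 1: guard c·x = 4.9711 hit at Δt = 0.5953 (t = 0.5953), x⁻ = (-4.9711) → reset → x⁺ = (-5.7385), jump to mode 0
Mode 0: guard c·x = -3.4902 hit at Δt = 1.1859 (t = 1.7812), x⁻ = (-3.4902) → reset → x⁺ = (-4.0243), jump to mode 1
Mode 1: guard c·x = 4.9711 hit at Δt = 0.2488 (t = 2.0300), x⁻ = (-4.9711) → reset → x⁺ = (-5.7385), jump to mode 0
Mode 0: guard c·x = -3.4902 hit at Δt = 1.1859 (t = 3.2159), x⁻ = (-3.4902) → reset → x⁺ = (-4.0243), jump to mode 1
Mode 1: guard c·x = 4.9711 hit at Δt = 0.2488 (t = 3.4647), x⁻ = (-4.9711) → reset → x⁺ = (-5.7385), jump to mode 0
Mode 0: flow for 0.3565 to horizon, guard not reached → x = (-4.9148)

1 0.5953 1->0
2 1.7812 0->1
3 2.0300 1->0
4 3.2159 0->1
5 3.4647 1->0
final: 0 -4.9148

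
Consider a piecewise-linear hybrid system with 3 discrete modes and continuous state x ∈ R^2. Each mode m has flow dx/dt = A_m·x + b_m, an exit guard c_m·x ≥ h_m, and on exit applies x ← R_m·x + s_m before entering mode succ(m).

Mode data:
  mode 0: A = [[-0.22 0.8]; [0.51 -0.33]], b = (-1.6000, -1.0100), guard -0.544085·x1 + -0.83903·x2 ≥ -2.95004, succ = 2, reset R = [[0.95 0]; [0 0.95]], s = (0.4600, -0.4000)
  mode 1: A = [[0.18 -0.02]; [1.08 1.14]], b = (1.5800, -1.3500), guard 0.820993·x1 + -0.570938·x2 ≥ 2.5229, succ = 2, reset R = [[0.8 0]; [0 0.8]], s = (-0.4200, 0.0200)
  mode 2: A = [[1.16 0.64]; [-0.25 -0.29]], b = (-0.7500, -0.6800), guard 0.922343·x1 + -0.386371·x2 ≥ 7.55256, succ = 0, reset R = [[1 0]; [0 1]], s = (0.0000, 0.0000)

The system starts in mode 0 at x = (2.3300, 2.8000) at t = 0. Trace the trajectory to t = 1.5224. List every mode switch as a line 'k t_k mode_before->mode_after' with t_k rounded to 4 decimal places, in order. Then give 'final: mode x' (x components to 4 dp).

1 1.0691 0->2
final: 2 4.2845 0.7605

Mode 0: guard c·x = -2.9500 hit at Δt = 1.0691 (t = 1.0691), x⁻ = (2.1685, 2.1098) → reset → x⁺ = (2.5201, 1.6043), jump to mode 2
Mode 2: flow for 0.4533 to horizon, guard not reached → x = (4.2845, 0.7605)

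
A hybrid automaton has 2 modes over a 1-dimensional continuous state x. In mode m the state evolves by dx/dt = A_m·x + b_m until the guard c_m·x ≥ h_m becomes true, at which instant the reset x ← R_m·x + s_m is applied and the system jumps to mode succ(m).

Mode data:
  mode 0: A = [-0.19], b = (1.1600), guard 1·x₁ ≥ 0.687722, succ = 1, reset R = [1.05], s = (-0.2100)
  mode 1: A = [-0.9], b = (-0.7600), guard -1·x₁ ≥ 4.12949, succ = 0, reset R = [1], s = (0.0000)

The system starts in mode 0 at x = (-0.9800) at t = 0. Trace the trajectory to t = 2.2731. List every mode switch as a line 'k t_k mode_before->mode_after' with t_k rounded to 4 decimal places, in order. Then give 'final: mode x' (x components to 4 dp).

Mode 0: guard c·x = 0.6877 hit at Δt = 1.4125 (t = 1.4125), x⁻ = (0.6877) → reset → x⁺ = (0.5121), jump to mode 1
Mode 1: flow for 0.8606 to horizon, guard not reached → x = (-0.2192)

1 1.4125 0->1
final: 1 -0.2192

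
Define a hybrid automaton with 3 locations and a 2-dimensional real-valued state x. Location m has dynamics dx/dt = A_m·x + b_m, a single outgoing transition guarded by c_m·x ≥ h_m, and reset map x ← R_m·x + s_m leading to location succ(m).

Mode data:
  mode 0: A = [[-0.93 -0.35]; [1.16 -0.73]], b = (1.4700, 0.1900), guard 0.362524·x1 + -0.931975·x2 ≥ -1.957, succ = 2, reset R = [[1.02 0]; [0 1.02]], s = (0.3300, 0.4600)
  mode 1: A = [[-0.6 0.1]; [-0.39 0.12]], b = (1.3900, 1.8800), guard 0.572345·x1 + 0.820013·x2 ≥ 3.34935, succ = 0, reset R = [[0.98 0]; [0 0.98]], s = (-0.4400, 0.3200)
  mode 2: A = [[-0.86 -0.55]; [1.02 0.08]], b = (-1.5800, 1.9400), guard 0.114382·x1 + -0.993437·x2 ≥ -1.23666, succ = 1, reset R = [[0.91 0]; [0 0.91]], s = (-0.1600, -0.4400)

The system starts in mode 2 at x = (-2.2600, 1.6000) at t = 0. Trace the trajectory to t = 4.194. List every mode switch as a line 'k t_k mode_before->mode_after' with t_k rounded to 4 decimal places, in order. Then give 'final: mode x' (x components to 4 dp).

Mode 2: guard c·x = -1.2367 hit at Δt = 1.3951 (t = 1.3951), x⁻ = (-2.5221, 0.9544) → reset → x⁺ = (-2.4551, 0.4285), jump to mode 1
Mode 1: guard c·x = 3.3493 hit at Δt = 1.3558 (t = 2.7509), x⁻ = (0.4251, 3.7878) → reset → x⁺ = (-0.0234, 4.0320), jump to mode 0
Mode 0: guard c·x = -1.9570 hit at Δt = 0.9760 (t = 3.7269), x⁻ = (0.2932, 2.2139) → reset → x⁺ = (0.6291, 2.7182), jump to mode 2
Mode 2: flow for 0.4671 to horizon, guard not reached → x = (-0.8815, 3.6713)

1 1.3951 2->1
2 2.7509 1->0
3 3.7269 0->2
final: 2 -0.8815 3.6713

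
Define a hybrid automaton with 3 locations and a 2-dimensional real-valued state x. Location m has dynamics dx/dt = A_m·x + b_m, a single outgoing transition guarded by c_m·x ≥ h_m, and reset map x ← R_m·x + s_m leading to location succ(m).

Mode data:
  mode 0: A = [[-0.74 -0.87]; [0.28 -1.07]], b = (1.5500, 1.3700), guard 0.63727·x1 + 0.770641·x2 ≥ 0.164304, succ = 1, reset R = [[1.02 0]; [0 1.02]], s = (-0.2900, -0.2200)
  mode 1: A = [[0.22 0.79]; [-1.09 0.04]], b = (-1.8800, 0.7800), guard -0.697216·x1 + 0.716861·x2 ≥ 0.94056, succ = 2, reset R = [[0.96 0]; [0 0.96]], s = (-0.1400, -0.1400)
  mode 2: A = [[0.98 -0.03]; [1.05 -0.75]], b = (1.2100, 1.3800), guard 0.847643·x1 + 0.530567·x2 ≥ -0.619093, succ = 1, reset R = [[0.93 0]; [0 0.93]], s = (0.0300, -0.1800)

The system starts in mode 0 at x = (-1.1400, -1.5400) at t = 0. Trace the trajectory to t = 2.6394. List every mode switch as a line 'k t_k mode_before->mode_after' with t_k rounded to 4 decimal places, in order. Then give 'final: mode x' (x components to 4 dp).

1 0.6532 0->1
2 1.2152 1->2
3 2.0849 2->1
4 2.1958 1->2
final: 2 -1.0874 0.1869

Mode 0: guard c·x = 0.1643 hit at Δt = 0.6532 (t = 0.6532), x⁻ = (0.4272, -0.1400) → reset → x⁺ = (0.1457, -0.3628), jump to mode 1
Mode 1: guard c·x = 0.9406 hit at Δt = 0.5620 (t = 1.2152), x⁻ = (-0.9961, 0.3432) → reset → x⁺ = (-1.0963, 0.1895), jump to mode 2
Mode 2: guard c·x = -0.6191 hit at Δt = 0.8697 (t = 2.0849), x⁻ = (-0.9196, 0.3024) → reset → x⁺ = (-0.8253, 0.1012), jump to mode 1
Mode 1: guard c·x = 0.9406 hit at Δt = 0.1109 (t = 2.1958), x⁻ = (-1.0391, 0.3014) → reset → x⁺ = (-1.1375, 0.1494), jump to mode 2
Mode 2: flow for 0.4436 to horizon, guard not reached → x = (-1.0874, 0.1869)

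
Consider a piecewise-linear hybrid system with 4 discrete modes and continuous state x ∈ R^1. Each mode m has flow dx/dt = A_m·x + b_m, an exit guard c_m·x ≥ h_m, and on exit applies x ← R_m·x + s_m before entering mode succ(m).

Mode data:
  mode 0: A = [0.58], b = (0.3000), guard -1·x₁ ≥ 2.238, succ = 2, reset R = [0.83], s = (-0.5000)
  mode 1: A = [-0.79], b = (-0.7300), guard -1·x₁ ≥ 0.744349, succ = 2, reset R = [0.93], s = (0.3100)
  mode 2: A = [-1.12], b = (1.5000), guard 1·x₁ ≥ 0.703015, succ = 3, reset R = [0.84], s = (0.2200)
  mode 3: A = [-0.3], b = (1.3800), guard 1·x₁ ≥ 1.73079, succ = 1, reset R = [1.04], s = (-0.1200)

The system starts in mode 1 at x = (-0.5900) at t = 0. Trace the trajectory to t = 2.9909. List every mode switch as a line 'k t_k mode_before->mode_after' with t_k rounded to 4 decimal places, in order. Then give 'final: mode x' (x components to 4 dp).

Mode 1: guard c·x = 0.7443 hit at Δt = 0.7848 (t = 0.7848), x⁻ = (-0.7443) → reset → x⁺ = (-0.3822), jump to mode 2
Mode 2: guard c·x = 0.7030 hit at Δt = 0.8887 (t = 1.6735), x⁻ = (0.7030) → reset → x⁺ = (0.8105), jump to mode 3
Mode 3: guard c·x = 1.7308 hit at Δt = 0.9273 (t = 2.6008), x⁻ = (1.7308) → reset → x⁺ = (1.6800), jump to mode 1
Mode 1: flow for 0.3901 to horizon, guard not reached → x = (0.9894)

1 0.7848 1->2
2 1.6735 2->3
3 2.6008 3->1
final: 1 0.9894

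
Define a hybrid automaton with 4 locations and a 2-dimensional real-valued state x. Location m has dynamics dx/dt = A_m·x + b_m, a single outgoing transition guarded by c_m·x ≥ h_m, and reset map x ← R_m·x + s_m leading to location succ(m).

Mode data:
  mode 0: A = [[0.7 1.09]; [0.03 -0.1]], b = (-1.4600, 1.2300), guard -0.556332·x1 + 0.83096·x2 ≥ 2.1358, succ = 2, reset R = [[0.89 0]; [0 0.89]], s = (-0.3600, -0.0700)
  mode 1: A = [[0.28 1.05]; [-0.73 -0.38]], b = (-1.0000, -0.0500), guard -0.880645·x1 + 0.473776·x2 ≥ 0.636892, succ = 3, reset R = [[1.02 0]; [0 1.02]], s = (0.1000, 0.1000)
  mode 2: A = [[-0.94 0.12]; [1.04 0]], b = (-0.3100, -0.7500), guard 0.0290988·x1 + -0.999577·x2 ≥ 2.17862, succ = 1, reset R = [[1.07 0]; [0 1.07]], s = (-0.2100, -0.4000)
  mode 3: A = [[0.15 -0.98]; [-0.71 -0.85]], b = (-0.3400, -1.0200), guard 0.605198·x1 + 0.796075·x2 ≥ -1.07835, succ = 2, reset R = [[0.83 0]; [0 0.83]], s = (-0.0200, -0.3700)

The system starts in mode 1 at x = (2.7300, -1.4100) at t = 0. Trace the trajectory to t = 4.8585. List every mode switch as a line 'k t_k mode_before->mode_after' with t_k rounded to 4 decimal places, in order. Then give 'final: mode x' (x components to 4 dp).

Mode 1: guard c·x = 0.6369 hit at Δt = 1.5760 (t = 1.5760), x⁻ = (-1.4402, -1.3327) → reset → x⁺ = (-1.3690, -1.2593), jump to mode 3
Mode 3: guard c·x = -1.0783 hit at Δt = 1.2434 (t = 2.8194), x⁻ = (-0.9407, -0.6394) → reset → x⁺ = (-0.8008, -0.9007), jump to mode 2
Mode 2: guard c·x = 2.1786 hit at Δt = 0.8740 (t = 3.6934), x⁻ = (-0.6548, -2.1986) → reset → x⁺ = (-0.9106, -2.7525), jump to mode 1
Mode 1: guard c·x = 0.6369 hit at Δt = 0.2540 (t = 3.9474), x⁻ = (-1.9376, -2.2573) → reset → x⁺ = (-1.8763, -2.2024), jump to mode 3
Mode 3: flow for 0.9111 to horizon, guard not reached → x = (-1.0186, -1.0670)

1 1.5760 1->3
2 2.8194 3->2
3 3.6934 2->1
4 3.9474 1->3
final: 3 -1.0186 -1.0670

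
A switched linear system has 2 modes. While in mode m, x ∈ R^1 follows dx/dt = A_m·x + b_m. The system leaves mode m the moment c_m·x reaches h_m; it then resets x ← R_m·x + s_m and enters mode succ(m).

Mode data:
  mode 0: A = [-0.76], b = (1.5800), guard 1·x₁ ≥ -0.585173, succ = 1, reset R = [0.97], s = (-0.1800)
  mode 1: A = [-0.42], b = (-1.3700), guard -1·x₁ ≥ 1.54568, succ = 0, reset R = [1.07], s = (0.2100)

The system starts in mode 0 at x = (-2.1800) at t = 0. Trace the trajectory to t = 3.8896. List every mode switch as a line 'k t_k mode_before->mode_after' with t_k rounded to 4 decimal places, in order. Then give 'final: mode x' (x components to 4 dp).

1 0.6173 0->1
2 1.5265 1->0
3 1.8941 0->1
4 2.8033 1->0
5 3.1709 0->1
final: 1 -1.4027

Mode 0: guard c·x = -0.5852 hit at Δt = 0.6173 (t = 0.6173), x⁻ = (-0.5852) → reset → x⁺ = (-0.7476), jump to mode 1
Mode 1: guard c·x = 1.5457 hit at Δt = 0.9092 (t = 1.5265), x⁻ = (-1.5457) → reset → x⁺ = (-1.4439), jump to mode 0
Mode 0: guard c·x = -0.5852 hit at Δt = 0.3676 (t = 1.8941), x⁻ = (-0.5852) → reset → x⁺ = (-0.7476), jump to mode 1
Mode 1: guard c·x = 1.5457 hit at Δt = 0.9092 (t = 2.8033), x⁻ = (-1.5457) → reset → x⁺ = (-1.4439), jump to mode 0
Mode 0: guard c·x = -0.5852 hit at Δt = 0.3676 (t = 3.1709), x⁻ = (-0.5852) → reset → x⁺ = (-0.7476), jump to mode 1
Mode 1: flow for 0.7187 to horizon, guard not reached → x = (-1.4027)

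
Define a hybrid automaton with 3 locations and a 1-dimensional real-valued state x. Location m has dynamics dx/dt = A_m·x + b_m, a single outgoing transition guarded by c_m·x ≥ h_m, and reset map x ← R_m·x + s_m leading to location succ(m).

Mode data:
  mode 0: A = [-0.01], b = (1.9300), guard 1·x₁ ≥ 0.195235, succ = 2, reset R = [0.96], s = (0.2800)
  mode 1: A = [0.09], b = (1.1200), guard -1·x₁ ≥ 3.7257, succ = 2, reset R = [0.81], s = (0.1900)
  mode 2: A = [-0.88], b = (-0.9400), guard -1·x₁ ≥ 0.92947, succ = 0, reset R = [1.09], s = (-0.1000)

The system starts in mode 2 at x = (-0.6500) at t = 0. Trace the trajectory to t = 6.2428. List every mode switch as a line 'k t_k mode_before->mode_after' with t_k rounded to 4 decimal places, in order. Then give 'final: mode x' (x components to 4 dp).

1 1.2540 2->0
2 1.9303 0->2
3 4.6624 2->0
4 5.3387 0->2
final: 2 -0.3751

Mode 2: guard c·x = 0.9295 hit at Δt = 1.2540 (t = 1.2540), x⁻ = (-0.9295) → reset → x⁺ = (-1.1131), jump to mode 0
Mode 0: guard c·x = 0.1952 hit at Δt = 0.6763 (t = 1.9303), x⁻ = (0.1952) → reset → x⁺ = (0.4674), jump to mode 2
Mode 2: guard c·x = 0.9295 hit at Δt = 2.7321 (t = 4.6624), x⁻ = (-0.9295) → reset → x⁺ = (-1.1131), jump to mode 0
Mode 0: guard c·x = 0.1952 hit at Δt = 0.6763 (t = 5.3387), x⁻ = (0.1952) → reset → x⁺ = (0.4674), jump to mode 2
Mode 2: flow for 0.9041 to horizon, guard not reached → x = (-0.3751)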